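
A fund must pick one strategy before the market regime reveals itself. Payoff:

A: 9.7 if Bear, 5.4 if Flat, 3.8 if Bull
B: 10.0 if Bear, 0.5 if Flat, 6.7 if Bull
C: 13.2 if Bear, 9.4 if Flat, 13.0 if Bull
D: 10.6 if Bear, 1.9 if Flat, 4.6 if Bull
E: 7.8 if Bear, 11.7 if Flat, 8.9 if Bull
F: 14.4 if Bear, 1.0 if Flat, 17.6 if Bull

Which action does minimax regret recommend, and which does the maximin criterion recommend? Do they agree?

minimax regret → C; maximin → C (agree)

Column bests: Bear=14.4, Flat=11.7, Bull=17.6.
A regrets: 4.7, 6.3, 13.8 → max 13.8
B regrets: 4.4, 11.2, 10.9 → max 11.2
C regrets: 1.2, 2.3, 4.6 → max 4.6
D regrets: 3.8, 9.8, 13.0 → max 13.0
E regrets: 6.6, 0.0, 8.7 → max 8.7
F regrets: 0.0, 10.7, 0.0 → max 10.7
Smallest max regret = 4.6 → C.
Row minima: A=3.8, B=0.5, C=9.4, D=1.9, E=7.8, F=1.0
Best worst-case = 9.4 → C.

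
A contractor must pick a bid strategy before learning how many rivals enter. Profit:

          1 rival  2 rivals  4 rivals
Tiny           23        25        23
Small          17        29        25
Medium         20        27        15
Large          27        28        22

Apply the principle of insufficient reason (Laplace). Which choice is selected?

Row averages: Tiny=71/3, Small=71/3, Medium=62/3, Large=77/3
Highest average = 77/3 → Large.

Large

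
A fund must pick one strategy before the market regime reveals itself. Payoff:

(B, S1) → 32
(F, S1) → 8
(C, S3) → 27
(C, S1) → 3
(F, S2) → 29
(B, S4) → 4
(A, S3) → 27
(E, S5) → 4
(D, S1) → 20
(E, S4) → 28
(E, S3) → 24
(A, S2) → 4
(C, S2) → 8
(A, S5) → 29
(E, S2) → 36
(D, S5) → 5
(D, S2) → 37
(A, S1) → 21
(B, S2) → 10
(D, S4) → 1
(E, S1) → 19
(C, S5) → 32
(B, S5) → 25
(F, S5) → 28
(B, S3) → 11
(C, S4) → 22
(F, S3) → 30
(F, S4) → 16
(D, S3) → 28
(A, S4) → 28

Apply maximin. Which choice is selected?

F

Row minima: A=4, B=4, C=3, D=1, E=4, F=8
Best worst-case = 8 → F.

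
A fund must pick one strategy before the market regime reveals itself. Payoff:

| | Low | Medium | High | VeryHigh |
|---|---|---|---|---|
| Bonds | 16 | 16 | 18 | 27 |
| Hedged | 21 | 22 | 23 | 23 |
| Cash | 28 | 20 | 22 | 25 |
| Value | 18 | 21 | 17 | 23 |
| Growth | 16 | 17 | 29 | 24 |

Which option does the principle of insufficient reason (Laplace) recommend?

Row averages: Bonds=19.25, Hedged=22.25, Cash=23.75, Value=19.75, Growth=21.5
Highest average = 23.75 → Cash.

Cash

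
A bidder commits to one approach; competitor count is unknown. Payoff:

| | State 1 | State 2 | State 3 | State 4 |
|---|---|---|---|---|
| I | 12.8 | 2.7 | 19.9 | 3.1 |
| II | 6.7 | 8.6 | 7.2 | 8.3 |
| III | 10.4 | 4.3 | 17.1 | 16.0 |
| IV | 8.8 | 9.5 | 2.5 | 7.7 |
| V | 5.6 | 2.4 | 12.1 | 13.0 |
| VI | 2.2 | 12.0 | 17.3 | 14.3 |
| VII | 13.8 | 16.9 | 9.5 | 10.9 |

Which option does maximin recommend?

Row minima: I=2.7, II=6.7, III=4.3, IV=2.5, V=2.4, VI=2.2, VII=9.5
Best worst-case = 9.5 → VII.

VII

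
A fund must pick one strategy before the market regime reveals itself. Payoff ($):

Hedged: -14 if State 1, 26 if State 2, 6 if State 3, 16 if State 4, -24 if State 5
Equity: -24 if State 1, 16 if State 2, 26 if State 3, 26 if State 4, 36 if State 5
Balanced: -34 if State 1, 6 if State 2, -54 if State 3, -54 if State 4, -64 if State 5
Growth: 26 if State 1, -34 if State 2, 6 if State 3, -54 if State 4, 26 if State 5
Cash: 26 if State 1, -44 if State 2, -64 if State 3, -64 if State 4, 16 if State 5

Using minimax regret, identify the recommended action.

Column bests: State 1=26, State 2=26, State 3=26, State 4=26, State 5=36.
Hedged regrets: 40, 0, 20, 10, 60 → max 60
Equity regrets: 50, 10, 0, 0, 0 → max 50
Balanced regrets: 60, 20, 80, 80, 100 → max 100
Growth regrets: 0, 60, 20, 80, 10 → max 80
Cash regrets: 0, 70, 90, 90, 20 → max 90
Smallest max regret = 50 → Equity.

Equity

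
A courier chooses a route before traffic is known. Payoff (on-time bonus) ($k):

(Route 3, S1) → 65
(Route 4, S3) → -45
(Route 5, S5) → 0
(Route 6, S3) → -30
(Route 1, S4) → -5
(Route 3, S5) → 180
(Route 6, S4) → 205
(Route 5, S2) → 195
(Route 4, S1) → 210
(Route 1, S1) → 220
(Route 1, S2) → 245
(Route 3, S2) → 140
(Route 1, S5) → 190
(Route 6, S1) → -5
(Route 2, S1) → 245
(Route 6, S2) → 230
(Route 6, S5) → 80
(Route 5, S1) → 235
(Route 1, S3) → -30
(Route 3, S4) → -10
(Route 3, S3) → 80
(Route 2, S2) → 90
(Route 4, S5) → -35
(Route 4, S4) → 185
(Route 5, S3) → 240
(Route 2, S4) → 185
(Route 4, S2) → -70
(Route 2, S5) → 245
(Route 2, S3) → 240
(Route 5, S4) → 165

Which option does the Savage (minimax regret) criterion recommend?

Column bests: S1=245, S2=245, S3=240, S4=205, S5=245.
Route 1 regrets: 25, 0, 270, 210, 55 → max 270
Route 2 regrets: 0, 155, 0, 20, 0 → max 155
Route 3 regrets: 180, 105, 160, 215, 65 → max 215
Route 4 regrets: 35, 315, 285, 20, 280 → max 315
Route 5 regrets: 10, 50, 0, 40, 245 → max 245
Route 6 regrets: 250, 15, 270, 0, 165 → max 270
Smallest max regret = 155 → Route 2.

Route 2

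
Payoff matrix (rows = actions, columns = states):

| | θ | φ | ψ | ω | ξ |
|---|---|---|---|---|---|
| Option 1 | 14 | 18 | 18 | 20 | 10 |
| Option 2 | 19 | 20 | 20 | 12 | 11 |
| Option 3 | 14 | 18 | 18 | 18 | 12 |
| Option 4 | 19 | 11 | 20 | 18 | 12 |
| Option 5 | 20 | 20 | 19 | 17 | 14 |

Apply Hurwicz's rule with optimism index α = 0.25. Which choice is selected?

Option 5

Option 1: 0.25·20 + 0.75·10 = 12.5
Option 2: 0.25·20 + 0.75·11 = 13.25
Option 3: 0.25·18 + 0.75·12 = 13.5
Option 4: 0.25·20 + 0.75·11 = 13.25
Option 5: 0.25·20 + 0.75·14 = 15.5
Highest Hurwicz score = 15.5 → Option 5.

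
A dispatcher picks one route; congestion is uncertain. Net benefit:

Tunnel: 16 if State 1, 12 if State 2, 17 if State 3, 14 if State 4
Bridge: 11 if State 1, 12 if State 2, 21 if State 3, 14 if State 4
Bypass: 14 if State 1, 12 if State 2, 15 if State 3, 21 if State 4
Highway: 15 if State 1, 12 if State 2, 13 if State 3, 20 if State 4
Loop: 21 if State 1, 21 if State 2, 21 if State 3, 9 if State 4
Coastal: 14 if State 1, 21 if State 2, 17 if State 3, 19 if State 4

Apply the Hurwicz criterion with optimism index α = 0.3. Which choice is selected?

Coastal

Tunnel: 0.3·17 + 0.7·12 = 13.5
Bridge: 0.3·21 + 0.7·11 = 14
Bypass: 0.3·21 + 0.7·12 = 14.7
Highway: 0.3·20 + 0.7·12 = 14.4
Loop: 0.3·21 + 0.7·9 = 12.6
Coastal: 0.3·21 + 0.7·14 = 16.1
Highest Hurwicz score = 16.1 → Coastal.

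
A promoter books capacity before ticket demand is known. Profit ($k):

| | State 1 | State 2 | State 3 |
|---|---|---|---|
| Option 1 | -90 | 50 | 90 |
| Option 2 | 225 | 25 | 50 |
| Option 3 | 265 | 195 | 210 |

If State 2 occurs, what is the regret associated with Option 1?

145

Best payoff under State 2 is 195.
Regret = 195 − 50 = 145.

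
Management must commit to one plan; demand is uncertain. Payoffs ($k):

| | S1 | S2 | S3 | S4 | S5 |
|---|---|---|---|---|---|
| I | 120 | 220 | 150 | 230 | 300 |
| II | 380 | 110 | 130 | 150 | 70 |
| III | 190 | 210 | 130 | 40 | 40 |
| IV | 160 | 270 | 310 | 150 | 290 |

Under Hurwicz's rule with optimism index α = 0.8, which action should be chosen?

II

I: 0.8·300 + 0.2·120 = 264
II: 0.8·380 + 0.2·70 = 318
III: 0.8·210 + 0.2·40 = 176
IV: 0.8·310 + 0.2·150 = 278
Highest Hurwicz score = 318 → II.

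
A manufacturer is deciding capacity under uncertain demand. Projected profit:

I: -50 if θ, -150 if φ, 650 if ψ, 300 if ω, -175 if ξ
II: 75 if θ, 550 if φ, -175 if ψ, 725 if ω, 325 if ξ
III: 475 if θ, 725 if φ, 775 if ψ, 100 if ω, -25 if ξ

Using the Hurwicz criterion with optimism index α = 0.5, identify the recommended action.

III

I: 0.5·650 + 0.5·(-175) = 237.5
II: 0.5·725 + 0.5·(-175) = 275
III: 0.5·775 + 0.5·(-25) = 375
Highest Hurwicz score = 375 → III.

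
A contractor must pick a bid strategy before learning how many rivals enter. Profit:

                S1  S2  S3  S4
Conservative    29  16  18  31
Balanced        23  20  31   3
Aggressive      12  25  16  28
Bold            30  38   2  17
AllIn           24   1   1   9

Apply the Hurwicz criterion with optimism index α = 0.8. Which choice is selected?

Bold

Conservative: 0.8·31 + 0.2·16 = 28
Balanced: 0.8·31 + 0.2·3 = 25.4
Aggressive: 0.8·28 + 0.2·12 = 24.8
Bold: 0.8·38 + 0.2·2 = 30.8
AllIn: 0.8·24 + 0.2·1 = 19.4
Highest Hurwicz score = 30.8 → Bold.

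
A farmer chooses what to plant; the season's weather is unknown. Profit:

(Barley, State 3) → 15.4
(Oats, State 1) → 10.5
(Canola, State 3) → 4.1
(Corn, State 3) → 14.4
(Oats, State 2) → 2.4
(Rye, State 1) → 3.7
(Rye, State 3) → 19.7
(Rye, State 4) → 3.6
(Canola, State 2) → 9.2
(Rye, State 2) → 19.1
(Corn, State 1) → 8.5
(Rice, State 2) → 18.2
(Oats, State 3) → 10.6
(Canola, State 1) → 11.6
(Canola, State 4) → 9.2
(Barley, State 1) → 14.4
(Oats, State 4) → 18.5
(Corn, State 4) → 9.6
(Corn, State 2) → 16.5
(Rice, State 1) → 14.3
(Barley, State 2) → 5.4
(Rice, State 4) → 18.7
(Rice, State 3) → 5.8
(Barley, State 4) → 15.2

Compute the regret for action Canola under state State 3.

15.6

Best payoff under State 3 is 19.7.
Regret = 19.7 − 4.1 = 15.6.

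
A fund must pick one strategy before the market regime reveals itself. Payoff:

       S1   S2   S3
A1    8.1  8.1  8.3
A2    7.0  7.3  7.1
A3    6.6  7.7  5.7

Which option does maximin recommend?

A1

Row minima: A1=8.1, A2=7.0, A3=5.7
Best worst-case = 8.1 → A1.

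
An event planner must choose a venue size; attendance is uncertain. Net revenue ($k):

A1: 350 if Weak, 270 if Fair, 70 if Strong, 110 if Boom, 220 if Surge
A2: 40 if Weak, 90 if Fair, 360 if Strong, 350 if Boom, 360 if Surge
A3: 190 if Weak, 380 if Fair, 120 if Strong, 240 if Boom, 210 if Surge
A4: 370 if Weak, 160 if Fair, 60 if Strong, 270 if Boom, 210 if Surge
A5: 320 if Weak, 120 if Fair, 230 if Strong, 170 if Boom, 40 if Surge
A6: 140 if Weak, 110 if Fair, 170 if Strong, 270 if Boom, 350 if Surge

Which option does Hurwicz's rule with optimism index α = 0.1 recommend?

A3

A1: 0.1·350 + 0.9·70 = 98
A2: 0.1·360 + 0.9·40 = 72
A3: 0.1·380 + 0.9·120 = 146
A4: 0.1·370 + 0.9·60 = 91
A5: 0.1·320 + 0.9·40 = 68
A6: 0.1·350 + 0.9·110 = 134
Highest Hurwicz score = 146 → A3.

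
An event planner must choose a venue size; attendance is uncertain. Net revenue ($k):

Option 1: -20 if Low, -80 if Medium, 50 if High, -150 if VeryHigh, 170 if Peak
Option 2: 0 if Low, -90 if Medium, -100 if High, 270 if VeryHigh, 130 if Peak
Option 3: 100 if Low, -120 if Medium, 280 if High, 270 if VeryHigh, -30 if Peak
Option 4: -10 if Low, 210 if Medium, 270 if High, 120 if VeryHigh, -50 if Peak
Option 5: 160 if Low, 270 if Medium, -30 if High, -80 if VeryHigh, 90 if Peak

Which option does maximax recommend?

Option 3

Row maxima: Option 1=170, Option 2=270, Option 3=280, Option 4=270, Option 5=270
Best best-case = 280 → Option 3.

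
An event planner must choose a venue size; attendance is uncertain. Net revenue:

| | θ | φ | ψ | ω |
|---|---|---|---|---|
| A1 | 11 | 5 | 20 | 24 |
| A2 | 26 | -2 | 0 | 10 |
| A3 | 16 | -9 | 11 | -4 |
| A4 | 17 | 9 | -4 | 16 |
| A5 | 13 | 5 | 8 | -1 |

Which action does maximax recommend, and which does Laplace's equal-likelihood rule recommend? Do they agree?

maximax → A2; laplace → A1 (disagree)

Row maxima: A1=24, A2=26, A3=16, A4=17, A5=13
Best best-case = 26 → A2.
Row averages: A1=15, A2=8.5, A3=3.5, A4=9.5, A5=6.25
Highest average = 15 → A1.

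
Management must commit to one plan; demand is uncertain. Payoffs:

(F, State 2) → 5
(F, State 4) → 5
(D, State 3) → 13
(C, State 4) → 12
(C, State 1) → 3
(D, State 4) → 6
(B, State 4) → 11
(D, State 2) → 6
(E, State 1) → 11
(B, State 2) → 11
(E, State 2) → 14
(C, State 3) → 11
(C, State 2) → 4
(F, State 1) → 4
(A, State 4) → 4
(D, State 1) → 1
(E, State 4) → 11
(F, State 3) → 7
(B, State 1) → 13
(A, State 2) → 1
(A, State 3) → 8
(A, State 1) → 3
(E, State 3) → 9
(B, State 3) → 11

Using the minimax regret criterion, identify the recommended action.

Column bests: State 1=13, State 2=14, State 3=13, State 4=12.
A regrets: 10, 13, 5, 8 → max 13
B regrets: 0, 3, 2, 1 → max 3
C regrets: 10, 10, 2, 0 → max 10
D regrets: 12, 8, 0, 6 → max 12
E regrets: 2, 0, 4, 1 → max 4
F regrets: 9, 9, 6, 7 → max 9
Smallest max regret = 3 → B.

B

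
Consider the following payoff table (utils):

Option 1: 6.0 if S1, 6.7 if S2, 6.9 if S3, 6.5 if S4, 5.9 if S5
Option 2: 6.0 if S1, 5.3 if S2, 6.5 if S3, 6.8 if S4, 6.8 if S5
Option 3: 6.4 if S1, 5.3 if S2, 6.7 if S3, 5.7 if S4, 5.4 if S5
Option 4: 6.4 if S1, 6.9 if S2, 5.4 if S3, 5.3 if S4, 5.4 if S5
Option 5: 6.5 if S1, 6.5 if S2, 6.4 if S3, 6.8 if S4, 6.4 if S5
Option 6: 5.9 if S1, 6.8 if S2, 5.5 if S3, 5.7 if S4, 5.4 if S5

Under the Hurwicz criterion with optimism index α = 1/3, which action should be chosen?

Option 5

Option 1: 1/3·6.9 + 2/3·5.9 = 187/30
Option 2: 1/3·6.8 + 2/3·5.3 = 5.8
Option 3: 1/3·6.7 + 2/3·5.3 = 173/30
Option 4: 1/3·6.9 + 2/3·5.3 = 35/6
Option 5: 1/3·6.8 + 2/3·6.4 = 98/15
Option 6: 1/3·6.8 + 2/3·5.4 = 88/15
Highest Hurwicz score = 98/15 → Option 5.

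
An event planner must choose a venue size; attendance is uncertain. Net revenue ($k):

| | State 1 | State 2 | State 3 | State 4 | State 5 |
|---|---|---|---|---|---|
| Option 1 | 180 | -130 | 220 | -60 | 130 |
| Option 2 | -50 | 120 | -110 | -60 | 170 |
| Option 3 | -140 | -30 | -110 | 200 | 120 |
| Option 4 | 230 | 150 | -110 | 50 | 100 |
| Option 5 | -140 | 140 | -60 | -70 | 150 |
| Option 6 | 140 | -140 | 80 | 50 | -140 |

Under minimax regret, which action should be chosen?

Option 1

Column bests: State 1=230, State 2=150, State 3=220, State 4=200, State 5=170.
Option 1 regrets: 50, 280, 0, 260, 40 → max 280
Option 2 regrets: 280, 30, 330, 260, 0 → max 330
Option 3 regrets: 370, 180, 330, 0, 50 → max 370
Option 4 regrets: 0, 0, 330, 150, 70 → max 330
Option 5 regrets: 370, 10, 280, 270, 20 → max 370
Option 6 regrets: 90, 290, 140, 150, 310 → max 310
Smallest max regret = 280 → Option 1.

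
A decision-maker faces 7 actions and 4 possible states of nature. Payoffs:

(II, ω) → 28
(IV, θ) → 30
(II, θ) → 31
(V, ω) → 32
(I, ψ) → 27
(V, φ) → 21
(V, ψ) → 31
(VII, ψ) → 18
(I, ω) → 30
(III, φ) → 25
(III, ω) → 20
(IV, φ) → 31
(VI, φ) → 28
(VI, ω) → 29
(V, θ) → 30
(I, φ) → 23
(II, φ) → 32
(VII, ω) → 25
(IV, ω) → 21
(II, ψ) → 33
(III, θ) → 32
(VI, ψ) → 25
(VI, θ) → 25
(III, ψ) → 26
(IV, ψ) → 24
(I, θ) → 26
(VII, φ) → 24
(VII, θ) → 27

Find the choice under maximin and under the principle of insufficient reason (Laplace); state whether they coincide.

maximin → II; laplace → II (agree)

Row minima: I=23, II=28, III=20, IV=21, V=21, VI=25, VII=18
Best worst-case = 28 → II.
Row averages: I=26.5, II=31, III=25.75, IV=26.5, V=28.5, VI=26.75, VII=23.5
Highest average = 31 → II.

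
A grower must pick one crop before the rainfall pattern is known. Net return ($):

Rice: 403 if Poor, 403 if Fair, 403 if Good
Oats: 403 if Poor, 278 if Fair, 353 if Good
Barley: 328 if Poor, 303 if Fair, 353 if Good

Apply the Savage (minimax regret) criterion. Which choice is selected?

Column bests: Poor=403, Fair=403, Good=403.
Rice regrets: 0, 0, 0 → max 0
Oats regrets: 0, 125, 50 → max 125
Barley regrets: 75, 100, 50 → max 100
Smallest max regret = 0 → Rice.

Rice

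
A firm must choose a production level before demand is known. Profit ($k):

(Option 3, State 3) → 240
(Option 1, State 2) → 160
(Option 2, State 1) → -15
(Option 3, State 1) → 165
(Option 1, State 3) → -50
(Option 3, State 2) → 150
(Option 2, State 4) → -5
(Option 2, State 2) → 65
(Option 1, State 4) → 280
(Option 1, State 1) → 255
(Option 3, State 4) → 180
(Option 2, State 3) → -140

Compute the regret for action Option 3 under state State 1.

Best payoff under State 1 is 255.
Regret = 255 − 165 = 90.

90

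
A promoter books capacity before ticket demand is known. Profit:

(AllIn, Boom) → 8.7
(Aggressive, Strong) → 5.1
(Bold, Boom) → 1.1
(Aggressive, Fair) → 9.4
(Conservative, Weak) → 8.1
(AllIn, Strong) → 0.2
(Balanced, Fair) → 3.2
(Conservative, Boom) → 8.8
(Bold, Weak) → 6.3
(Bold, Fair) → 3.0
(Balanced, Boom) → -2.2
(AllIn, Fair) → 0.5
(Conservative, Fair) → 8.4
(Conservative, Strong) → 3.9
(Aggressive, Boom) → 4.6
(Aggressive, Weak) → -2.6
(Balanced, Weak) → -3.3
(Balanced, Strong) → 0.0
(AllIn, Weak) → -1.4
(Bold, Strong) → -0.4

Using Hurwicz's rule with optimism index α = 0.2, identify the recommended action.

Conservative: 0.2·8.8 + 0.8·3.9 = 4.88
Balanced: 0.2·3.2 + 0.8·(-3.3) = -2
Aggressive: 0.2·9.4 + 0.8·(-2.6) = -0.2
Bold: 0.2·6.3 + 0.8·(-0.4) = 0.94
AllIn: 0.2·8.7 + 0.8·(-1.4) = 0.62
Highest Hurwicz score = 4.88 → Conservative.

Conservative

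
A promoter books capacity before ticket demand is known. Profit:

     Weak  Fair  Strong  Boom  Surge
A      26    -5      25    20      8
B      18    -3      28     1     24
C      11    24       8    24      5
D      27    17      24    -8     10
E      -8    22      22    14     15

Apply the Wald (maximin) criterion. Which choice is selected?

C

Row minima: A=-5, B=-3, C=5, D=-8, E=-8
Best worst-case = 5 → C.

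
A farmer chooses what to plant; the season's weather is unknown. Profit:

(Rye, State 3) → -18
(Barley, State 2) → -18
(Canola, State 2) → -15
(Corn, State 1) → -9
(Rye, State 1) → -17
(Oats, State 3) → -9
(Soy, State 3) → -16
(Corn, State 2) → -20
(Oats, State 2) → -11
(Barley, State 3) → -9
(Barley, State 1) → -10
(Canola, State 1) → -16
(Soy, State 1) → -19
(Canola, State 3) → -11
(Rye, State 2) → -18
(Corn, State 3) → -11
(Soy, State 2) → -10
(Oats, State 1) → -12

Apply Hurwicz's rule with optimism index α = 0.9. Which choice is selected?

Barley: 0.9·(-9) + 0.1·(-18) = -9.9
Canola: 0.9·(-11) + 0.1·(-16) = -11.5
Soy: 0.9·(-10) + 0.1·(-19) = -10.9
Rye: 0.9·(-17) + 0.1·(-18) = -17.1
Corn: 0.9·(-9) + 0.1·(-20) = -10.1
Oats: 0.9·(-9) + 0.1·(-12) = -9.3
Highest Hurwicz score = -9.3 → Oats.

Oats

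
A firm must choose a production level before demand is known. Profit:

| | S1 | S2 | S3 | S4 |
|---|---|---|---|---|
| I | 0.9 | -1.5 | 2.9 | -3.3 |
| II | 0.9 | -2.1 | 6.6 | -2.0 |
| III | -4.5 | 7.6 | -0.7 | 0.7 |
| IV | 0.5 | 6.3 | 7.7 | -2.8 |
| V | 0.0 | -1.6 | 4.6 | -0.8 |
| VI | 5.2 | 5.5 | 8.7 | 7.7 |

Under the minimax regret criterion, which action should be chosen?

Column bests: S1=5.2, S2=7.6, S3=8.7, S4=7.7.
I regrets: 4.3, 9.1, 5.8, 11.0 → max 11.0
II regrets: 4.3, 9.7, 2.1, 9.7 → max 9.7
III regrets: 9.7, 0.0, 9.4, 7.0 → max 9.7
IV regrets: 4.7, 1.3, 1.0, 10.5 → max 10.5
V regrets: 5.2, 9.2, 4.1, 8.5 → max 9.2
VI regrets: 0.0, 2.1, 0.0, 0.0 → max 2.1
Smallest max regret = 2.1 → VI.

VI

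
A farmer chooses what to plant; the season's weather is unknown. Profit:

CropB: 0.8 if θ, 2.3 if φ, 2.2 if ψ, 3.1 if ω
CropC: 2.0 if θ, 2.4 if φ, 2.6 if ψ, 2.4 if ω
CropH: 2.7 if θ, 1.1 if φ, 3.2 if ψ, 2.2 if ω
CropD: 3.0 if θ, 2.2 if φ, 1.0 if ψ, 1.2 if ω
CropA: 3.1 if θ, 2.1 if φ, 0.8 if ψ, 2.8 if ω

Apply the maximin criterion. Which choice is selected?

Row minima: CropB=0.8, CropC=2.0, CropH=1.1, CropD=1.0, CropA=0.8
Best worst-case = 2.0 → CropC.

CropC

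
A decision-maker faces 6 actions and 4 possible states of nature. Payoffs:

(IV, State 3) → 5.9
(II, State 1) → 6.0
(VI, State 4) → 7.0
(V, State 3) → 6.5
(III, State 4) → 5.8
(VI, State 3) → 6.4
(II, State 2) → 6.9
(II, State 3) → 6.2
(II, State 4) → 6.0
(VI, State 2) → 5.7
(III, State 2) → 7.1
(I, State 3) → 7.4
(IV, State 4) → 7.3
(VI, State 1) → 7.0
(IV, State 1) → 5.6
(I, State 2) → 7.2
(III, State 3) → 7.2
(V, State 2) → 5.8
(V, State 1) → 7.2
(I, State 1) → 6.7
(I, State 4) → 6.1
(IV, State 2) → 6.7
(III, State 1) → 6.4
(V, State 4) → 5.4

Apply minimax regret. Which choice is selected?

Column bests: State 1=7.2, State 2=7.2, State 3=7.4, State 4=7.3.
I regrets: 0.5, 0.0, 0.0, 1.2 → max 1.2
II regrets: 1.2, 0.3, 1.2, 1.3 → max 1.3
III regrets: 0.8, 0.1, 0.2, 1.5 → max 1.5
IV regrets: 1.6, 0.5, 1.5, 0.0 → max 1.6
V regrets: 0.0, 1.4, 0.9, 1.9 → max 1.9
VI regrets: 0.2, 1.5, 1.0, 0.3 → max 1.5
Smallest max regret = 1.2 → I.

I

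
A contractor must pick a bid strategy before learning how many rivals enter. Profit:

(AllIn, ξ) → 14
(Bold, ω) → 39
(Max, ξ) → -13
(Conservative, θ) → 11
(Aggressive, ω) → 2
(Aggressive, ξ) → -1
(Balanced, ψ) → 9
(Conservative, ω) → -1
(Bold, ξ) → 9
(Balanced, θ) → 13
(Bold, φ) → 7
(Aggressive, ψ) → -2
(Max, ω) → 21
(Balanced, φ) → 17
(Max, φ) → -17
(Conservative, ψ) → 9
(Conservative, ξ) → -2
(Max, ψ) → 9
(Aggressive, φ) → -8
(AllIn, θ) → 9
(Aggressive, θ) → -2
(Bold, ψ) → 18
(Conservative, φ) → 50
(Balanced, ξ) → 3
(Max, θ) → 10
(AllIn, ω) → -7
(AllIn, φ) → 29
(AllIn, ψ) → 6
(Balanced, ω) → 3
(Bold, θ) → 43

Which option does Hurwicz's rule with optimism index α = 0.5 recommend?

Conservative: 0.5·50 + 0.5·(-2) = 24
Balanced: 0.5·17 + 0.5·3 = 10
Aggressive: 0.5·2 + 0.5·(-8) = -3
Bold: 0.5·43 + 0.5·7 = 25
AllIn: 0.5·29 + 0.5·(-7) = 11
Max: 0.5·21 + 0.5·(-17) = 2
Highest Hurwicz score = 25 → Bold.

Bold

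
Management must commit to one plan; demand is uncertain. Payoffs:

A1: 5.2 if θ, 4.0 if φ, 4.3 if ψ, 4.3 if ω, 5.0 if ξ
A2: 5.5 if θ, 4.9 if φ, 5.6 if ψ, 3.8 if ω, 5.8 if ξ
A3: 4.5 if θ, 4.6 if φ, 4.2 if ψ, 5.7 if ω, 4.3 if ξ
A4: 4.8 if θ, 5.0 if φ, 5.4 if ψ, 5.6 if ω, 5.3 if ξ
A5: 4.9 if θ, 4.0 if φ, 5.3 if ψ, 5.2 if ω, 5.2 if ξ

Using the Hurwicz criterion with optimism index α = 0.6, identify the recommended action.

A1: 0.6·5.2 + 0.4·4.0 = 4.72
A2: 0.6·5.8 + 0.4·3.8 = 5
A3: 0.6·5.7 + 0.4·4.2 = 5.1
A4: 0.6·5.6 + 0.4·4.8 = 5.28
A5: 0.6·5.3 + 0.4·4.0 = 4.78
Highest Hurwicz score = 5.28 → A4.

A4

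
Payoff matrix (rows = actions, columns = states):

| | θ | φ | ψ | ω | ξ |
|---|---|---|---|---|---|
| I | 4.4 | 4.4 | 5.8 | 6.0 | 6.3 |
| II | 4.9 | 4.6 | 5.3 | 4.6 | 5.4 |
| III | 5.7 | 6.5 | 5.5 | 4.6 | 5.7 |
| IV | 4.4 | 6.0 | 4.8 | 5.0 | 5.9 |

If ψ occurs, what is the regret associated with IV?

1.0

Best payoff under ψ is 5.8.
Regret = 5.8 − 4.8 = 1.0.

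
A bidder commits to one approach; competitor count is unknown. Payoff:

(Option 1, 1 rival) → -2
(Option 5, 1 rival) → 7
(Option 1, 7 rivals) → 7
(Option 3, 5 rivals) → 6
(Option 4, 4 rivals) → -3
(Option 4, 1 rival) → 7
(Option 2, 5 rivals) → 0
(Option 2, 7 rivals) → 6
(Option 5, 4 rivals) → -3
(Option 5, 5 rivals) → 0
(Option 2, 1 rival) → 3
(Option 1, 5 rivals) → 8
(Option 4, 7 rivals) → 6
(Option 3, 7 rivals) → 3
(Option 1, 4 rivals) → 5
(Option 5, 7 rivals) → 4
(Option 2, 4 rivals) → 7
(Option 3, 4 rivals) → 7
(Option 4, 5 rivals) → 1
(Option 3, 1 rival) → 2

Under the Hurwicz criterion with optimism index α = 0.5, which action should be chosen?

Option 1: 0.5·8 + 0.5·(-2) = 3
Option 2: 0.5·7 + 0.5·0 = 3.5
Option 3: 0.5·7 + 0.5·2 = 4.5
Option 4: 0.5·7 + 0.5·(-3) = 2
Option 5: 0.5·7 + 0.5·(-3) = 2
Highest Hurwicz score = 4.5 → Option 3.

Option 3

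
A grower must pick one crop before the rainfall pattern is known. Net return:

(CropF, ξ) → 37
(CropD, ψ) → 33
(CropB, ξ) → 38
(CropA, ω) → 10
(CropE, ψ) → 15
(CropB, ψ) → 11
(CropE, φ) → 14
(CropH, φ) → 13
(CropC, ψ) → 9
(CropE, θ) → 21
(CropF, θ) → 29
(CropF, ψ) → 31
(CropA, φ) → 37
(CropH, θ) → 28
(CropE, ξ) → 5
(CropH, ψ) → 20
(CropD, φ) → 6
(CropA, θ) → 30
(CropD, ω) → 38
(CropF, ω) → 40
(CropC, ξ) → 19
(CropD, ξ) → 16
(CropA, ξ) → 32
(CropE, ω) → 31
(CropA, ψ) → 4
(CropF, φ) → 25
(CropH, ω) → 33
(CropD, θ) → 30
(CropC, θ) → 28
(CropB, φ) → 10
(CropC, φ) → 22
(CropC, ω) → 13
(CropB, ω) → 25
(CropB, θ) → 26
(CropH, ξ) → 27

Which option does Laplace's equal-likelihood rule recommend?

Row averages: CropE=17.2, CropF=32.4, CropD=24.6, CropA=22.6, CropC=18.2, CropB=22, CropH=24.2
Highest average = 32.4 → CropF.

CropF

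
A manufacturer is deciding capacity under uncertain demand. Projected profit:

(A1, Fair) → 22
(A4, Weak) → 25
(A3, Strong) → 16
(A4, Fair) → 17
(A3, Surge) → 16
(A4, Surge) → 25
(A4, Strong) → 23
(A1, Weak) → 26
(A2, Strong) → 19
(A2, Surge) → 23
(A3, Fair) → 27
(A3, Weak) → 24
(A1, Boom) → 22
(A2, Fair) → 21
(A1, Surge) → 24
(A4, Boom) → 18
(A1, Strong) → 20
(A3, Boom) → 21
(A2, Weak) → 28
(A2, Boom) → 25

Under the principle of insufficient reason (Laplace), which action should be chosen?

Row averages: A1=22.8, A2=23.2, A3=20.8, A4=21.6
Highest average = 23.2 → A2.

A2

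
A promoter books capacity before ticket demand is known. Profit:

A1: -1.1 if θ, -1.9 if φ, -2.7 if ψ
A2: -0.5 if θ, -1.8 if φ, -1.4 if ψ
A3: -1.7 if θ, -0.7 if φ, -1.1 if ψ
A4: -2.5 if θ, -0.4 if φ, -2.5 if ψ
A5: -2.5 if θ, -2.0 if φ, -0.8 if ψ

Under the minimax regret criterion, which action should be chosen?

Column bests: θ=-0.5, φ=-0.4, ψ=-0.8.
A1 regrets: 0.6, 1.5, 1.9 → max 1.9
A2 regrets: 0.0, 1.4, 0.6 → max 1.4
A3 regrets: 1.2, 0.3, 0.3 → max 1.2
A4 regrets: 2.0, 0.0, 1.7 → max 2.0
A5 regrets: 2.0, 1.6, 0.0 → max 2.0
Smallest max regret = 1.2 → A3.

A3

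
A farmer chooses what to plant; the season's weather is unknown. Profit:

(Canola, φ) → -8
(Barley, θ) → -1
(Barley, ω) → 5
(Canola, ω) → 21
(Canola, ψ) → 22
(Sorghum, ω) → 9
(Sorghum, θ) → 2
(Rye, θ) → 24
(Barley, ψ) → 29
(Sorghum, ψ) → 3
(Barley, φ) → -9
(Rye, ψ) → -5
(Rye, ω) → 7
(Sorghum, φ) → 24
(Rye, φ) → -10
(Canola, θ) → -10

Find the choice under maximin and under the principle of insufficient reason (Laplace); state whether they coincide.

maximin → Sorghum; laplace → Sorghum (agree)

Row minima: Sorghum=2, Barley=-9, Rye=-10, Canola=-10
Best worst-case = 2 → Sorghum.
Row averages: Sorghum=9.5, Barley=6, Rye=4, Canola=6.25
Highest average = 9.5 → Sorghum.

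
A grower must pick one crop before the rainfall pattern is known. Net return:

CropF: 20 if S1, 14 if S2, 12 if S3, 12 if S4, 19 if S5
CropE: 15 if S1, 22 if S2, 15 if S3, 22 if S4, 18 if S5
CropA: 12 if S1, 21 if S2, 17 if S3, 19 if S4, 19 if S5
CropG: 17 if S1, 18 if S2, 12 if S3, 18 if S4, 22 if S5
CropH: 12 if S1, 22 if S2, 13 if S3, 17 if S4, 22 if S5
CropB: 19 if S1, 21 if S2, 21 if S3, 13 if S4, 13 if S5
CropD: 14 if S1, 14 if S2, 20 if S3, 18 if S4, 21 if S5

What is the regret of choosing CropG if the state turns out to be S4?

Best payoff under S4 is 22.
Regret = 22 − 18 = 4.

4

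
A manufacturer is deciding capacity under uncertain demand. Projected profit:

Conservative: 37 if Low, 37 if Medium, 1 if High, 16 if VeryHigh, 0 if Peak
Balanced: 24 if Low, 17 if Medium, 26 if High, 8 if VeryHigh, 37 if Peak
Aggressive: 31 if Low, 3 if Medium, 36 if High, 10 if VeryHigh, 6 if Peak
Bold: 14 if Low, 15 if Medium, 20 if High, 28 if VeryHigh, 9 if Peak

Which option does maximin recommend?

Bold

Row minima: Conservative=0, Balanced=8, Aggressive=3, Bold=9
Best worst-case = 9 → Bold.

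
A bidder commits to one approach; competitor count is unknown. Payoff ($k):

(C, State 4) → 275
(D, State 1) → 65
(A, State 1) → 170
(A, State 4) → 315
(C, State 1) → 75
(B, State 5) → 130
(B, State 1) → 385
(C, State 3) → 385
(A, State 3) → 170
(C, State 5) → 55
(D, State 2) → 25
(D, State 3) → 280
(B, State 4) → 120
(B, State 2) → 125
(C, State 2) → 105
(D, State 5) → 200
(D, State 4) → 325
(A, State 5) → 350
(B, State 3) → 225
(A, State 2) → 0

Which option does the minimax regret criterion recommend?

A

Column bests: State 1=385, State 2=125, State 3=385, State 4=325, State 5=350.
A regrets: 215, 125, 215, 10, 0 → max 215
B regrets: 0, 0, 160, 205, 220 → max 220
C regrets: 310, 20, 0, 50, 295 → max 310
D regrets: 320, 100, 105, 0, 150 → max 320
Smallest max regret = 215 → A.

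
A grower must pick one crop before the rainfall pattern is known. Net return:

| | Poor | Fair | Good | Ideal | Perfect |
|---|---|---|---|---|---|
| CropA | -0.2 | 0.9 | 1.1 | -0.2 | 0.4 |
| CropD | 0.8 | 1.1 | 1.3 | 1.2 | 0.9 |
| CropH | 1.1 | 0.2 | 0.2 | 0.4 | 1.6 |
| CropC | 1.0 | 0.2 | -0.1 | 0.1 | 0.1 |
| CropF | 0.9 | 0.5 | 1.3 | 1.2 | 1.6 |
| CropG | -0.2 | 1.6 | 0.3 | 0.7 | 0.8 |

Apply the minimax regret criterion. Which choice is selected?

CropD

Column bests: Poor=1.1, Fair=1.6, Good=1.3, Ideal=1.2, Perfect=1.6.
CropA regrets: 1.3, 0.7, 0.2, 1.4, 1.2 → max 1.4
CropD regrets: 0.3, 0.5, 0.0, 0.0, 0.7 → max 0.7
CropH regrets: 0.0, 1.4, 1.1, 0.8, 0.0 → max 1.4
CropC regrets: 0.1, 1.4, 1.4, 1.1, 1.5 → max 1.5
CropF regrets: 0.2, 1.1, 0.0, 0.0, 0.0 → max 1.1
CropG regrets: 1.3, 0.0, 1.0, 0.5, 0.8 → max 1.3
Smallest max regret = 0.7 → CropD.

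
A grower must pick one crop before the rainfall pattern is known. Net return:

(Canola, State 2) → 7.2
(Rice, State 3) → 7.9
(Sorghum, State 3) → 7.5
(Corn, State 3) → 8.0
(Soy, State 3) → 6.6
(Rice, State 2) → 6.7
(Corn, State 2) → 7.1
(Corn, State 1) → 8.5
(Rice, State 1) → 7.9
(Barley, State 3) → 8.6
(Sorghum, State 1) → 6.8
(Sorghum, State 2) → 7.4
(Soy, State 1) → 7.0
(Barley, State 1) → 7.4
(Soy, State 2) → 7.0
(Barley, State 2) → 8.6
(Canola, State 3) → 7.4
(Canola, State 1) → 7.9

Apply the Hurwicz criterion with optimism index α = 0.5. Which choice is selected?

Barley: 0.5·8.6 + 0.5·7.4 = 8
Soy: 0.5·7.0 + 0.5·6.6 = 6.8
Corn: 0.5·8.5 + 0.5·7.1 = 7.8
Rice: 0.5·7.9 + 0.5·6.7 = 7.3
Canola: 0.5·7.9 + 0.5·7.2 = 7.55
Sorghum: 0.5·7.5 + 0.5·6.8 = 7.15
Highest Hurwicz score = 8 → Barley.

Barley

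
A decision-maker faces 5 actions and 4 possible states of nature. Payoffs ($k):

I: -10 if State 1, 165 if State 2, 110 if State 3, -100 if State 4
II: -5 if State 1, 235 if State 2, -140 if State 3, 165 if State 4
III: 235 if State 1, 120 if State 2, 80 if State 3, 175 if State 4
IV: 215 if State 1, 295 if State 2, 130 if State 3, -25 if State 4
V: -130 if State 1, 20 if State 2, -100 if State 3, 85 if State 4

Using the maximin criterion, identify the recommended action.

III

Row minima: I=-100, II=-140, III=80, IV=-25, V=-130
Best worst-case = 80 → III.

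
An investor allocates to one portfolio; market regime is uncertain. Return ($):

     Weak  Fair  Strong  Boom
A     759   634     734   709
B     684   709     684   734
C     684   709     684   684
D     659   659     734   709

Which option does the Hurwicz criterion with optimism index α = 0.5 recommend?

A: 0.5·759 + 0.5·634 = 696.5
B: 0.5·734 + 0.5·684 = 709
C: 0.5·709 + 0.5·684 = 696.5
D: 0.5·734 + 0.5·659 = 696.5
Highest Hurwicz score = 709 → B.

B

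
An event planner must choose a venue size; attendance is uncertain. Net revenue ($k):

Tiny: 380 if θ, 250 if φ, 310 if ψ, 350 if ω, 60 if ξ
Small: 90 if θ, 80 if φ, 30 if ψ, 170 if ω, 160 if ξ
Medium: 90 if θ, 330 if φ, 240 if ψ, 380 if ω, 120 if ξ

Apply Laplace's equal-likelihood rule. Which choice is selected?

Tiny

Row averages: Tiny=270, Small=106, Medium=232
Highest average = 270 → Tiny.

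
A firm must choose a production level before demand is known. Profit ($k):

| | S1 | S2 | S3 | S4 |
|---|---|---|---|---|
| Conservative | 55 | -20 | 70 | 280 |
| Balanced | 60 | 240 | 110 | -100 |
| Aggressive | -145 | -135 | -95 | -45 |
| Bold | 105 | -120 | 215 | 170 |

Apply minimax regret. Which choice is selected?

Conservative

Column bests: S1=105, S2=240, S3=215, S4=280.
Conservative regrets: 50, 260, 145, 0 → max 260
Balanced regrets: 45, 0, 105, 380 → max 380
Aggressive regrets: 250, 375, 310, 325 → max 375
Bold regrets: 0, 360, 0, 110 → max 360
Smallest max regret = 260 → Conservative.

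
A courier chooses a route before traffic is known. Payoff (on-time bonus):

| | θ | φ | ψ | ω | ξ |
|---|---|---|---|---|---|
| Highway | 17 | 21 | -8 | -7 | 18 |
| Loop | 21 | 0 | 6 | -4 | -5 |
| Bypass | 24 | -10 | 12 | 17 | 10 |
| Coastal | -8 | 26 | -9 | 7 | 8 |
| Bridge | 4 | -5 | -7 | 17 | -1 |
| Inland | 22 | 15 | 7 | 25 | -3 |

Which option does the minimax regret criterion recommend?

Column bests: θ=24, φ=26, ψ=12, ω=25, ξ=18.
Highway regrets: 7, 5, 20, 32, 0 → max 32
Loop regrets: 3, 26, 6, 29, 23 → max 29
Bypass regrets: 0, 36, 0, 8, 8 → max 36
Coastal regrets: 32, 0, 21, 18, 10 → max 32
Bridge regrets: 20, 31, 19, 8, 19 → max 31
Inland regrets: 2, 11, 5, 0, 21 → max 21
Smallest max regret = 21 → Inland.

Inland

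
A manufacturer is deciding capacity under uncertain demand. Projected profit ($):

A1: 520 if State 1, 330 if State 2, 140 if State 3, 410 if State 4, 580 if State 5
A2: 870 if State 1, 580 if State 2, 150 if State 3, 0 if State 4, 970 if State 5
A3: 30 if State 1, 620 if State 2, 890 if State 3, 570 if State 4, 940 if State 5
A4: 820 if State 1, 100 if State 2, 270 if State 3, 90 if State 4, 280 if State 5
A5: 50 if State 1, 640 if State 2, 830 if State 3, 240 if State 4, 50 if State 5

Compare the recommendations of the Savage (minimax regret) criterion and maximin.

minimax regret → A4; maximin → A1 (disagree)

Column bests: State 1=870, State 2=640, State 3=890, State 4=570, State 5=970.
A1 regrets: 350, 310, 750, 160, 390 → max 750
A2 regrets: 0, 60, 740, 570, 0 → max 740
A3 regrets: 840, 20, 0, 0, 30 → max 840
A4 regrets: 50, 540, 620, 480, 690 → max 690
A5 regrets: 820, 0, 60, 330, 920 → max 920
Smallest max regret = 690 → A4.
Row minima: A1=140, A2=0, A3=30, A4=90, A5=50
Best worst-case = 140 → A1.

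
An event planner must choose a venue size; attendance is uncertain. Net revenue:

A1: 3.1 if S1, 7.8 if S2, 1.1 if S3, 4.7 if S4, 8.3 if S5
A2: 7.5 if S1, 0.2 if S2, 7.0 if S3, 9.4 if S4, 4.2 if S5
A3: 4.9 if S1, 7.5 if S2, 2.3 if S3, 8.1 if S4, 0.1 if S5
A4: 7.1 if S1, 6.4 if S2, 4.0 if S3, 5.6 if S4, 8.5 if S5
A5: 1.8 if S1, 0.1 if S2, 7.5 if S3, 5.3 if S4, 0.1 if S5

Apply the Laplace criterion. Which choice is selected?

Row averages: A1=5, A2=5.66, A3=4.58, A4=6.32, A5=2.96
Highest average = 6.32 → A4.

A4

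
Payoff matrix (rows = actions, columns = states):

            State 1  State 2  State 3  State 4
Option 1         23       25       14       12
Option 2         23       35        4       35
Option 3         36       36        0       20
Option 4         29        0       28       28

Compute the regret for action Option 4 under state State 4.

7

Best payoff under State 4 is 35.
Regret = 35 − 28 = 7.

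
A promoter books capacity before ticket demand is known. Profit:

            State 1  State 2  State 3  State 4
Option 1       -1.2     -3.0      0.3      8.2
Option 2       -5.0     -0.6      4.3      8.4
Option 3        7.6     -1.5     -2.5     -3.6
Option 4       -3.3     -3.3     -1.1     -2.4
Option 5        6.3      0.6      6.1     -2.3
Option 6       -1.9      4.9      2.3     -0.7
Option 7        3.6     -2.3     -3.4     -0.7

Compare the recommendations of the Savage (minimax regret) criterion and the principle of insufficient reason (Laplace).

Column bests: State 1=7.6, State 2=4.9, State 3=6.1, State 4=8.4.
Option 1 regrets: 8.8, 7.9, 5.8, 0.2 → max 8.8
Option 2 regrets: 12.6, 5.5, 1.8, 0.0 → max 12.6
Option 3 regrets: 0.0, 6.4, 8.6, 12.0 → max 12.0
Option 4 regrets: 10.9, 8.2, 7.2, 10.8 → max 10.9
Option 5 regrets: 1.3, 4.3, 0.0, 10.7 → max 10.7
Option 6 regrets: 9.5, 0.0, 3.8, 9.1 → max 9.5
Option 7 regrets: 4.0, 7.2, 9.5, 9.1 → max 9.5
Smallest max regret = 8.8 → Option 1.
Row averages: Option 1=1.075, Option 2=1.775, Option 3=0, Option 4=-2.525, Option 5=2.675, Option 6=1.15, Option 7=-0.7
Highest average = 2.675 → Option 5.

minimax regret → Option 1; laplace → Option 5 (disagree)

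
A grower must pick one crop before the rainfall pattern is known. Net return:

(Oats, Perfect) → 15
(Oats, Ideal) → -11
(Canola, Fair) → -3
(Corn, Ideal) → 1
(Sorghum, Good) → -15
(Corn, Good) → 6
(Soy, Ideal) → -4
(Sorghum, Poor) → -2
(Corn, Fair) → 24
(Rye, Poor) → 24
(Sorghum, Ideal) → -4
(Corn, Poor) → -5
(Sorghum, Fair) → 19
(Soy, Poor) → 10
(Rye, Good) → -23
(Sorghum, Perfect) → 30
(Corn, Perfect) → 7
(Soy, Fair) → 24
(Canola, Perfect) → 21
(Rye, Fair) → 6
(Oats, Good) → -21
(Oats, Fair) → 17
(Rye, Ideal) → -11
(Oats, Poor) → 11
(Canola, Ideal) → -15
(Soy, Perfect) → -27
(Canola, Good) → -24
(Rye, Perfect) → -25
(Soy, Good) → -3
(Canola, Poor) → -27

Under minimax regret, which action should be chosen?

Column bests: Poor=24, Fair=24, Good=6, Ideal=1, Perfect=30.
Corn regrets: 29, 0, 0, 0, 23 → max 29
Sorghum regrets: 26, 5, 21, 5, 0 → max 26
Oats regrets: 13, 7, 27, 12, 15 → max 27
Rye regrets: 0, 18, 29, 12, 55 → max 55
Canola regrets: 51, 27, 30, 16, 9 → max 51
Soy regrets: 14, 0, 9, 5, 57 → max 57
Smallest max regret = 26 → Sorghum.

Sorghum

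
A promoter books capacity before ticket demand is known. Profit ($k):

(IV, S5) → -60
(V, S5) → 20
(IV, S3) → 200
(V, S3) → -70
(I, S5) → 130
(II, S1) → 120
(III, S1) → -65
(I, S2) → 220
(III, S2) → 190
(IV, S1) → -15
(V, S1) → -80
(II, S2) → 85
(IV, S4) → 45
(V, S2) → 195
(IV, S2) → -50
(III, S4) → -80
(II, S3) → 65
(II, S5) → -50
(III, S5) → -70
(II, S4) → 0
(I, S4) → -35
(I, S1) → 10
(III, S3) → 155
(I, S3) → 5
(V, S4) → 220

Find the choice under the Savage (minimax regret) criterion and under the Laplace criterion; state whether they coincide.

Column bests: S1=120, S2=220, S3=200, S4=220, S5=130.
I regrets: 110, 0, 195, 255, 0 → max 255
II regrets: 0, 135, 135, 220, 180 → max 220
III regrets: 185, 30, 45, 300, 200 → max 300
IV regrets: 135, 270, 0, 175, 190 → max 270
V regrets: 200, 25, 270, 0, 110 → max 270
Smallest max regret = 220 → II.
Row averages: I=66, II=44, III=26, IV=24, V=57
Highest average = 66 → I.

minimax regret → II; laplace → I (disagree)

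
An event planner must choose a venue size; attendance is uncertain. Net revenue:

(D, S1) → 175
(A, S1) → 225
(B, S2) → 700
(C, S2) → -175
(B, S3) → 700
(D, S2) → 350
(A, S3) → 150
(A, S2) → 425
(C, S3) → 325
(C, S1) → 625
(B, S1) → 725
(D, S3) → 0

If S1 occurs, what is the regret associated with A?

500

Best payoff under S1 is 725.
Regret = 725 − 225 = 500.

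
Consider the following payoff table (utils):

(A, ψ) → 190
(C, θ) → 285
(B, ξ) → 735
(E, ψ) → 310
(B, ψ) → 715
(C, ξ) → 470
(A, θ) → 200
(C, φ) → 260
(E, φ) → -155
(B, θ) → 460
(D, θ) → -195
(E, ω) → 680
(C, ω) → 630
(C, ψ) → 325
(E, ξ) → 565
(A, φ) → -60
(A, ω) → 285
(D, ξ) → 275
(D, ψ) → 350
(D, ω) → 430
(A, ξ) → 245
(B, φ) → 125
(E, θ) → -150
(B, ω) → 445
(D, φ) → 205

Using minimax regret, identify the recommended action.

Column bests: θ=460, φ=260, ψ=715, ω=680, ξ=735.
A regrets: 260, 320, 525, 395, 490 → max 525
B regrets: 0, 135, 0, 235, 0 → max 235
C regrets: 175, 0, 390, 50, 265 → max 390
D regrets: 655, 55, 365, 250, 460 → max 655
E regrets: 610, 415, 405, 0, 170 → max 610
Smallest max regret = 235 → B.

B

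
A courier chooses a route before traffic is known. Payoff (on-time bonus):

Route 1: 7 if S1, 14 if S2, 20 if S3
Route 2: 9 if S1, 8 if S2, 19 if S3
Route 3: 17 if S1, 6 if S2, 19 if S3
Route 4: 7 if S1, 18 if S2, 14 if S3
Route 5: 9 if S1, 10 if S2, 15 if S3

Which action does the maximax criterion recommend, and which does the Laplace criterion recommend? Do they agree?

maximax → Route 1; laplace → Route 3 (disagree)

Row maxima: Route 1=20, Route 2=19, Route 3=19, Route 4=18, Route 5=15
Best best-case = 20 → Route 1.
Row averages: Route 1=41/3, Route 2=12, Route 3=14, Route 4=13, Route 5=34/3
Highest average = 14 → Route 3.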